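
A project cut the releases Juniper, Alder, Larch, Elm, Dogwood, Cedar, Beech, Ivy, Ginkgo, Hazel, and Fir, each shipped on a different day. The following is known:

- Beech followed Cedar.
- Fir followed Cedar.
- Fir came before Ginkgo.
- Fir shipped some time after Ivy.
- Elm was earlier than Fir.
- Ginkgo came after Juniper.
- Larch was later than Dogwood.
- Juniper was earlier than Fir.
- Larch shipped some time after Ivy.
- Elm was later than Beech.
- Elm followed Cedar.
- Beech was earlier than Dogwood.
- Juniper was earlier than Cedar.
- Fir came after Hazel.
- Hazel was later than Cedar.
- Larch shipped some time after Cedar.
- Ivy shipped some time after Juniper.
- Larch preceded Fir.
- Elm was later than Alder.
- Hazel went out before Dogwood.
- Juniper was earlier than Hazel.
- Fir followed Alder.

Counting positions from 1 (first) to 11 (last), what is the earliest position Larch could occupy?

Beech, Cedar, Dogwood, Hazel, Ivy, and Juniper must all come before Larch — 6 forced predecessors.
Nothing else is forced ahead of Larch, so its earliest slot is position 6 + 1 = 7.

7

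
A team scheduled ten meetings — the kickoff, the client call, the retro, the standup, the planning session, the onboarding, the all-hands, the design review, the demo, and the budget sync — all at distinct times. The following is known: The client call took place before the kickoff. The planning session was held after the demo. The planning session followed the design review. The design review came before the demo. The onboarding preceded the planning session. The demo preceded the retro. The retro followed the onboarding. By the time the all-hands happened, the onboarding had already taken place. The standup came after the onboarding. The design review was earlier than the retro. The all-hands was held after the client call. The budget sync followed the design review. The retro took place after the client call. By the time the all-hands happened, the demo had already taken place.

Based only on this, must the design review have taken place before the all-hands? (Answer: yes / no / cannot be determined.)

yes

Chain the constraints: the design review → the demo → the all-hands. Each link is directly stated, so the design review comes before the all-hands.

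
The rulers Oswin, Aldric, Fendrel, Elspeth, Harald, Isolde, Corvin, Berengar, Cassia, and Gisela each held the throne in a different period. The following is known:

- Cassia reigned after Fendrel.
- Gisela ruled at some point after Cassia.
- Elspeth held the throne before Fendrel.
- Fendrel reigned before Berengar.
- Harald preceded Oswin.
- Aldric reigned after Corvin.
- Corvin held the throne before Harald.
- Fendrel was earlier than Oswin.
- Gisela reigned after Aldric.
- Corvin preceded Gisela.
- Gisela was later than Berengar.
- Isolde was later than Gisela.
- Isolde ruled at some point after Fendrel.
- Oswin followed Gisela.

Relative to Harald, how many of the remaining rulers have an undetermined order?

Forced before Harald: Corvin; forced after Harald: Oswin.
That leaves Aldric, Berengar, Cassia, Elspeth, Fendrel, Gisela, and Isolde with no forced order relative to Harald — 7.

7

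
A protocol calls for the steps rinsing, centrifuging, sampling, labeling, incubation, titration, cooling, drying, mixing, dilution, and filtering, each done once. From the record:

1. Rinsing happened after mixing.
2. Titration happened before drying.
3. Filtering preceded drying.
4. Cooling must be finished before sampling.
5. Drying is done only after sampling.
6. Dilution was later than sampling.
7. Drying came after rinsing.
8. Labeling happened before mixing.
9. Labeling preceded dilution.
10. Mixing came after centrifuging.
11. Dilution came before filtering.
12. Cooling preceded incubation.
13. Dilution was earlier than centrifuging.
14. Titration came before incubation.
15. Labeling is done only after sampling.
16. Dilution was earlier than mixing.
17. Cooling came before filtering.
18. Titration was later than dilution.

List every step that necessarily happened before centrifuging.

Directly stated before centrifuging: dilution.
Cooling reaches centrifuging via cooling → sampling → dilution → centrifuging.
Labeling reaches centrifuging via labeling → dilution → centrifuging.
Sampling reaches centrifuging via sampling → dilution → centrifuging.
No chain forces filtering (or any of the others) ahead of centrifuging.

cooling, dilution, labeling, sampling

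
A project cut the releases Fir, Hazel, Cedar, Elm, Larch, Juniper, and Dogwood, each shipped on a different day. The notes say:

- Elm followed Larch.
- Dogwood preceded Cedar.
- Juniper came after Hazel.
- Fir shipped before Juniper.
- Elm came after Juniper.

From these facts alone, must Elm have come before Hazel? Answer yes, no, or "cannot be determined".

no

Tracing the constraints gives Hazel → Juniper → Elm, so Hazel must come before Elm.
That means Elm cannot be before Hazel.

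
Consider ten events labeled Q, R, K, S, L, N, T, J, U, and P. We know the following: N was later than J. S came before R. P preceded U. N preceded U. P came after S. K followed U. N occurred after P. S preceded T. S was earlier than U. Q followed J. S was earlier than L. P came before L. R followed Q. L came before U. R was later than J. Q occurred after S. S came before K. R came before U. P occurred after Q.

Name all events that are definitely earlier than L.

J, P, Q, S

Directly stated before L: P and S.
J reaches L via J → Q → P → L.
Q reaches L via Q → P → L.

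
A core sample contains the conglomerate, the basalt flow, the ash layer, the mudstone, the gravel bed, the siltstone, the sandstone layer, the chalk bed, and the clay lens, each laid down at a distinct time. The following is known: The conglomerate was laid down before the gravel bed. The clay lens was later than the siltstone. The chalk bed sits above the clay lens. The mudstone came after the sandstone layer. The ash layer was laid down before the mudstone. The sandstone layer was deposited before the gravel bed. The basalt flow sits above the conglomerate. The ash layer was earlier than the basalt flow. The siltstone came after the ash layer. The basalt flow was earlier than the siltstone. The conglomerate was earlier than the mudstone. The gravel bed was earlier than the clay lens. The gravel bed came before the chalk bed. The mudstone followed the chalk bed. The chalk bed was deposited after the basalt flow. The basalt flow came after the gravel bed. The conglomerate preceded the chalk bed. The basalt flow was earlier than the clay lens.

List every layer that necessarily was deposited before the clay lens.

Directly stated before the clay lens: the basalt flow, the gravel bed, and the siltstone.
The ash layer reaches the clay lens via the ash layer → the siltstone → the clay lens.
The conglomerate reaches the clay lens via the conglomerate → the gravel bed → the clay lens.
The sandstone layer reaches the clay lens via the sandstone layer → the gravel bed → the clay lens.
No chain forces the mudstone (or any of the others) ahead of the clay lens.

the ash layer, the basalt flow, the conglomerate, the gravel bed, the sandstone layer, the siltstone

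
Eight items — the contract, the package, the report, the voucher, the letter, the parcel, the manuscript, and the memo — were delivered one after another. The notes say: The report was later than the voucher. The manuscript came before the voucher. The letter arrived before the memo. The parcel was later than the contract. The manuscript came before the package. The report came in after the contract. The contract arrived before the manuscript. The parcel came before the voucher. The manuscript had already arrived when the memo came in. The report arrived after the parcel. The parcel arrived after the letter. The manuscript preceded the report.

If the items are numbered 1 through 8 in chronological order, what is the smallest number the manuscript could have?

The contract must come before the manuscript — 1 forced predecessor.
Nothing else is forced ahead of the manuscript, so its earliest slot is position 1 + 1 = 2.

2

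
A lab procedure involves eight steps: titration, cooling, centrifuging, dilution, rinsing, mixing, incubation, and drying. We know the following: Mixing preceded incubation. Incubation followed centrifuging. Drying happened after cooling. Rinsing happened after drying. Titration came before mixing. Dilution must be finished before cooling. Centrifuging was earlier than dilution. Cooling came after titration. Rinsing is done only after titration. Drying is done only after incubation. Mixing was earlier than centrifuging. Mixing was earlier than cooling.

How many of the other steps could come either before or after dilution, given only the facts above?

Forced before dilution: centrifuging, mixing, and titration; forced after dilution: cooling, drying, and rinsing.
That leaves incubation with no forced order relative to dilution — 1.

1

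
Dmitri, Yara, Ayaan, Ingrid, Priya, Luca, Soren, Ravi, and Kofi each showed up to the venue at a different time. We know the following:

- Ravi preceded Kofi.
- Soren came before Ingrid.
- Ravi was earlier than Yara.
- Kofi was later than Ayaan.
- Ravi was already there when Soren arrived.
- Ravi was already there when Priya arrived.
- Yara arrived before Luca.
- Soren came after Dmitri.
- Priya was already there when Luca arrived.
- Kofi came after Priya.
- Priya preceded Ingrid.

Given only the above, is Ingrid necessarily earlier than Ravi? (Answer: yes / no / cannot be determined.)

no

Tracing the constraints gives Ravi → Soren → Ingrid, so Ravi must come before Ingrid.
That means Ingrid cannot be before Ravi.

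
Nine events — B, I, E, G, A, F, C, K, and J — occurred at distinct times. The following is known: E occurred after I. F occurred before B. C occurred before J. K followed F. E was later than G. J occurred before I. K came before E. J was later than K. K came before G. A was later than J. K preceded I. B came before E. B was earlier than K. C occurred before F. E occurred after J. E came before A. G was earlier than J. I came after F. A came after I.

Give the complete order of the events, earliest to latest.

The constraints fix every adjacent pair, so only one ordering works:
C → F → B → K → G → J → I → E → A.

C, F, B, K, G, J, I, E, A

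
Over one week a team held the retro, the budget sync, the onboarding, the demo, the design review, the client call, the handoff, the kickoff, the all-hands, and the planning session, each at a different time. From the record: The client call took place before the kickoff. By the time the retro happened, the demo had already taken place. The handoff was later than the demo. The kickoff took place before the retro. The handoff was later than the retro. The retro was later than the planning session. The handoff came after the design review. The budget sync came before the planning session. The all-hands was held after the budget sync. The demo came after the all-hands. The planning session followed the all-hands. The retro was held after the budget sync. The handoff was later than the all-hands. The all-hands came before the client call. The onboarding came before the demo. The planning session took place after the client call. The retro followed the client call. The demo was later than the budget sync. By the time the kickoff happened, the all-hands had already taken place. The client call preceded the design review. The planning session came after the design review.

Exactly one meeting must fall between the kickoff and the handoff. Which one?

the retro

Tracing the constraints gives the kickoff → the retro → the handoff, so the retro sits after the kickoff and before the handoff.
No other meeting is forced both after the kickoff and before the handoff.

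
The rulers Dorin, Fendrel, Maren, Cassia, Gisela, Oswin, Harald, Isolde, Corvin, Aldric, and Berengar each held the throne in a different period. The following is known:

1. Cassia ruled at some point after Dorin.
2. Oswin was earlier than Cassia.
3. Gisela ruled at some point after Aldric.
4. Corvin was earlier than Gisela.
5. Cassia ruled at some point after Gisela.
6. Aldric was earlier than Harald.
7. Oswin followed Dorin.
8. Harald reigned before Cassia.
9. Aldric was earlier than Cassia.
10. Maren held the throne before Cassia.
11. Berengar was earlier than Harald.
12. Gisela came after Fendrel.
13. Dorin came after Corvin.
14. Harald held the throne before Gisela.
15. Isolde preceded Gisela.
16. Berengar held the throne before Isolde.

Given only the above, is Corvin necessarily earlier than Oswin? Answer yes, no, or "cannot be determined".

Chain the constraints: Corvin → Dorin → Oswin. Each link is directly stated, so Corvin comes before Oswin.

yes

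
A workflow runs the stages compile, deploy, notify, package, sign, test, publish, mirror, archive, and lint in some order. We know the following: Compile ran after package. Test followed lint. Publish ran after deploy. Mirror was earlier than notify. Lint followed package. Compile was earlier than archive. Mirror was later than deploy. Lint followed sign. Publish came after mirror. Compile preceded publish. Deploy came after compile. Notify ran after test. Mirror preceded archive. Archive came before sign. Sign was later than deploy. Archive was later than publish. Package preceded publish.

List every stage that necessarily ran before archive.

Directly stated before archive: compile, mirror, and publish.
Deploy reaches archive via deploy → mirror → archive.
Package reaches archive via package → compile → archive.
No chain forces lint (or any of the others) ahead of archive.

compile, deploy, mirror, package, publish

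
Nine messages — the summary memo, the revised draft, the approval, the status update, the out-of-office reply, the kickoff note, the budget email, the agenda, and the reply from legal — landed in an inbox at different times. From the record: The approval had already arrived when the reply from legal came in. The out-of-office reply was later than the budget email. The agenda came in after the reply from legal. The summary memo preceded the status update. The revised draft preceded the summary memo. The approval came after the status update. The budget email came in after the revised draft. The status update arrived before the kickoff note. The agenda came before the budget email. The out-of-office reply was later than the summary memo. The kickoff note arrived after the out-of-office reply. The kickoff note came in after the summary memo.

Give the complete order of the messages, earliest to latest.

the revised draft, the summary memo, the status update, the approval, the reply from legal, the agenda, the budget email, the out-of-office reply, the kickoff note

The constraints fix every adjacent pair, so only one ordering works:
the revised draft → the summary memo → the status update → the approval → the reply from legal → the agenda → the budget email → the out-of-office reply → the kickoff note.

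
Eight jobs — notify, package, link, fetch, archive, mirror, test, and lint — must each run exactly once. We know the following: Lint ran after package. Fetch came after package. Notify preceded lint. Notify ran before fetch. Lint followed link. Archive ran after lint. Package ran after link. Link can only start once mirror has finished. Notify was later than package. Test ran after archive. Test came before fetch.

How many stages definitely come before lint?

4

Directly stated before lint: link, notify, and package.
Mirror reaches lint via mirror → link → lint.
No chain forces archive (or any of the others) ahead of lint.
That's link, mirror, notify, and package — 4 in all.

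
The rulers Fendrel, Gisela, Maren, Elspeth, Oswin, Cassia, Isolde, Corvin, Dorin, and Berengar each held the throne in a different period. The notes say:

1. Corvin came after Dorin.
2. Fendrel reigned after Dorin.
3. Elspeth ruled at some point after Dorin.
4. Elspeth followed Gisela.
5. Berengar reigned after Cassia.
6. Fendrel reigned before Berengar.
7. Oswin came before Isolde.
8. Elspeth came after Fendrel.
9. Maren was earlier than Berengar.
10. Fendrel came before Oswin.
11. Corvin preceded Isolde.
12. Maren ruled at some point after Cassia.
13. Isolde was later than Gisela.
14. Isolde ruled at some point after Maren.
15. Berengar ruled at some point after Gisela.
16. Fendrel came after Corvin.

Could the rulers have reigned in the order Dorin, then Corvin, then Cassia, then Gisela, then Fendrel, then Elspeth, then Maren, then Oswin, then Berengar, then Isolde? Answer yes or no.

yes

Check each stated constraint against the proposed order — e.g. Cassia is ahead of Berengar; Corvin is ahead of Isolde. Every pair is in the required order; nothing is violated.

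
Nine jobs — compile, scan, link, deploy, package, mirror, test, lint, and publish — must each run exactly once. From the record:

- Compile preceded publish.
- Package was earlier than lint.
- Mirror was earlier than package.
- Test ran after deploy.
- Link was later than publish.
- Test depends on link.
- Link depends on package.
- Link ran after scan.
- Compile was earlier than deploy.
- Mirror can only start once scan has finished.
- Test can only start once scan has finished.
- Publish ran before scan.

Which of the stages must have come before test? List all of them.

Directly stated before test: deploy, link, and scan.
Compile reaches test via compile → deploy → test.
Mirror reaches test via mirror → package → link → test.
Package reaches test via package → link → test.
Likewise publish reaches test by chaining the stated constraints.
No chain forces lint ahead of test.

compile, deploy, link, mirror, package, publish, scan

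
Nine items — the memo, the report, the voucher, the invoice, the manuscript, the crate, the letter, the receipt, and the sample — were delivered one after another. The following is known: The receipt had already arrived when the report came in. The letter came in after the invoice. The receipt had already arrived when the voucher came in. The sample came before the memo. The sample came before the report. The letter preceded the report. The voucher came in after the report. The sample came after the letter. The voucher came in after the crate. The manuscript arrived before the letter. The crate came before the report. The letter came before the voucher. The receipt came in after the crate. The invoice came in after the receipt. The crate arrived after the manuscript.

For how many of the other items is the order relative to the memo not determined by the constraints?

2

Forced before the memo: the crate, the invoice, the letter, the manuscript, the receipt, and the sample.
That leaves the report and the voucher with no forced order relative to the memo — 2.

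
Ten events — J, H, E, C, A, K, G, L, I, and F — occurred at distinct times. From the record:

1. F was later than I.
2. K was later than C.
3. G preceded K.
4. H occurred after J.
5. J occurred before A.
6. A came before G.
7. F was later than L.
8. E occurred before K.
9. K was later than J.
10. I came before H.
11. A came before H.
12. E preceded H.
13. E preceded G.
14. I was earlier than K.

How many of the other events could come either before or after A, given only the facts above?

Forced before A: J; forced after A: G, H, and K.
That leaves C, E, F, I, and L with no forced order relative to A — 5.

5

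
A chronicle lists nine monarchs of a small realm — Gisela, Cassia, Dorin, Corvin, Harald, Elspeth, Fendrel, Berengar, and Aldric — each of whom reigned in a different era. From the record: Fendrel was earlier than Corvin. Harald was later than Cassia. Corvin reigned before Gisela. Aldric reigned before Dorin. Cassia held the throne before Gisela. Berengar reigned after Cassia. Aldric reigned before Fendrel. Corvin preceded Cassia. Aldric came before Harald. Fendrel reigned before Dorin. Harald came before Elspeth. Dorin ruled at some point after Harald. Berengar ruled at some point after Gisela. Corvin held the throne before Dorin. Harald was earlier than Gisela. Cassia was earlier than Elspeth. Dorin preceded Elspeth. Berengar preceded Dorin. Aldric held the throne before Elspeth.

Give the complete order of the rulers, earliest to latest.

The constraints fix every adjacent pair, so only one ordering works:
Aldric → Fendrel → Corvin → Cassia → Harald → Gisela → Berengar → Dorin → Elspeth.

Aldric, Fendrel, Corvin, Cassia, Harald, Gisela, Berengar, Dorin, Elspeth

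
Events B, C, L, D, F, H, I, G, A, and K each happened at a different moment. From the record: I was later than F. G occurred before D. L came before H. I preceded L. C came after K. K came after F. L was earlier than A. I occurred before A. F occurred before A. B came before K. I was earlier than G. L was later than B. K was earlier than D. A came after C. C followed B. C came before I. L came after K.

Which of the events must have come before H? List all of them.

B, C, F, I, K, L

Directly stated before H: L.
B reaches H via B → L → H.
C reaches H via C → I → L → H.
F reaches H via F → K → L → H.
Likewise I and K each reach H by chaining the stated constraints.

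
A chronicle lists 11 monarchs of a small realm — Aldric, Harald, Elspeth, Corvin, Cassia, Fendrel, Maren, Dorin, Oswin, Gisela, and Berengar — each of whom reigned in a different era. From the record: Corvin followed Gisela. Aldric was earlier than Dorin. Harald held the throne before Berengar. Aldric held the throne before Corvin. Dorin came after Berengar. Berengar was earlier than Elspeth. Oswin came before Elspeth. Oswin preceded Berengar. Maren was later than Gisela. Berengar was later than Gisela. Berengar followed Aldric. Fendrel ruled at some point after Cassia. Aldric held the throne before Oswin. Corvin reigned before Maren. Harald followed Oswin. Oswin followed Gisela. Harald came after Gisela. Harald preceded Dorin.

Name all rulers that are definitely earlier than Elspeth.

Directly stated before Elspeth: Berengar and Oswin.
Aldric reaches Elspeth via Aldric → Oswin → Elspeth.
Gisela reaches Elspeth via Gisela → Berengar → Elspeth.
Harald reaches Elspeth via Harald → Berengar → Elspeth.
No chain forces Fendrel (or any of the others) ahead of Elspeth.

Aldric, Berengar, Gisela, Harald, Oswin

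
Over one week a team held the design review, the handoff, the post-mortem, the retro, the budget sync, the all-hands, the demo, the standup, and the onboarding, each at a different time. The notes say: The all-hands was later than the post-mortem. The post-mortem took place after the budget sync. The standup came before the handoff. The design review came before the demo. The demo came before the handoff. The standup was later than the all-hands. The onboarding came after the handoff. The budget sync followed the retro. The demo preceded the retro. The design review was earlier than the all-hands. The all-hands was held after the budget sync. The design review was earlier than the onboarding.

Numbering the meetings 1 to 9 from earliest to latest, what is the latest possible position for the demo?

2

The demo must come before the all-hands, the budget sync, the handoff, the onboarding, the post-mortem, the retro, and the standup — 7 meetings forced after it.
Everything else can be placed before the demo in some valid order, so the demo can sit as late as position 9 − 7 = 2.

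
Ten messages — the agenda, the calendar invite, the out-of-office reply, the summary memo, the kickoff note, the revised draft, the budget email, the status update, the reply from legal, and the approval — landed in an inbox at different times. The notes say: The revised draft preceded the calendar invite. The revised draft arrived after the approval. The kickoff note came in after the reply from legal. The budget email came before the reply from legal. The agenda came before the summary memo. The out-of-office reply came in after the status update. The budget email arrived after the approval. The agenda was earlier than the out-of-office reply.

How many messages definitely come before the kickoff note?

Directly stated before the kickoff note: the reply from legal.
The approval reaches the kickoff note via the approval → the budget email → the reply from legal → the kickoff note.
The budget email reaches the kickoff note via the budget email → the reply from legal → the kickoff note.
No chain forces the summary memo (or any of the others) ahead of the kickoff note.
That's the approval, the budget email, and the reply from legal — 3 in all.

3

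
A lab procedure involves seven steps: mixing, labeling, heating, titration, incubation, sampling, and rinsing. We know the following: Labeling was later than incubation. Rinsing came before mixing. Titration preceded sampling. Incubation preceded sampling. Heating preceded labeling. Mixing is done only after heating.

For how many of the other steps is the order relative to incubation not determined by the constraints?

Forced after incubation: labeling and sampling.
That leaves heating, mixing, rinsing, and titration with no forced order relative to incubation — 4.

4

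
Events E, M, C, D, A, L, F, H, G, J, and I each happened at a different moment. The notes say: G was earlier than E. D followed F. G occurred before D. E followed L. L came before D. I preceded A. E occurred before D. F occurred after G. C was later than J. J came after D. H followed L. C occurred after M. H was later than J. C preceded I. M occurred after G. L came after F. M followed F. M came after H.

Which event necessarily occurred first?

G has a chain of constraints placing it before every other event, so G must be first.

G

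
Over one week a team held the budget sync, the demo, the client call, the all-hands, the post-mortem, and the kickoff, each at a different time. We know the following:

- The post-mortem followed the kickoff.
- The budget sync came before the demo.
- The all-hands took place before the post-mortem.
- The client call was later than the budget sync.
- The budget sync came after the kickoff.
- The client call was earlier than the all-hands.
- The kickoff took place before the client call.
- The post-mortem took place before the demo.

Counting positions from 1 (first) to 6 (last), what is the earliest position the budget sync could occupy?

2

The kickoff must come before the budget sync — 1 forced predecessor.
Nothing else is forced ahead of the budget sync, so its earliest slot is position 1 + 1 = 2.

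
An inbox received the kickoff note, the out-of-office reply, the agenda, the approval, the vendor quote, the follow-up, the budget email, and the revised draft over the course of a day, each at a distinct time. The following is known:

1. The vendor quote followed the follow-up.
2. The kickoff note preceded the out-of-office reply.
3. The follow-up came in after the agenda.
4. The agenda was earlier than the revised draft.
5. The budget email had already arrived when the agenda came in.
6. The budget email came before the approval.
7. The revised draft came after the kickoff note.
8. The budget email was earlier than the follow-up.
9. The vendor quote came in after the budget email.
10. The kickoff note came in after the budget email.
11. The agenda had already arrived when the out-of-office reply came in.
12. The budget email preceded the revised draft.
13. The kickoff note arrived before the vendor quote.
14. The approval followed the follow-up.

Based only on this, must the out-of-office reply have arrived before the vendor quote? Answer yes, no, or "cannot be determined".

cannot be determined

No chain of stated constraints runs from the out-of-office reply to the vendor quote, and none runs from the vendor quote to the out-of-office reply either.
So the relative order of the out-of-office reply and the vendor quote is not fixed by the given facts.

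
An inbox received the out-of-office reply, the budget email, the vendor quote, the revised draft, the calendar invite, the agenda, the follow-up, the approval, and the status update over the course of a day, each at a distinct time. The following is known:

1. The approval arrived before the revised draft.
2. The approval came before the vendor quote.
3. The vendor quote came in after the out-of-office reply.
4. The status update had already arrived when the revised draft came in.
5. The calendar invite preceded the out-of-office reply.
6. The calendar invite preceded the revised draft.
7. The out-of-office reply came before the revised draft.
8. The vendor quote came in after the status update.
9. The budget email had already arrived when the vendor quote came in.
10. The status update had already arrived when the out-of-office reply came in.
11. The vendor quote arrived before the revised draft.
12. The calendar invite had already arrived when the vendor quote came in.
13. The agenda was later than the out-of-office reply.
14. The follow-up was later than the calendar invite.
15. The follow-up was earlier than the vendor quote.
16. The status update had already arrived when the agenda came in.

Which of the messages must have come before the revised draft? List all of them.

Directly stated before the revised draft: the approval, the calendar invite, the out-of-office reply, the status update, and the vendor quote.
The budget email reaches the revised draft via the budget email → the vendor quote → the revised draft.
The follow-up reaches the revised draft via the follow-up → the vendor quote → the revised draft.

the approval, the budget email, the calendar invite, the follow-up, the out-of-office reply, the status update, the vendor quote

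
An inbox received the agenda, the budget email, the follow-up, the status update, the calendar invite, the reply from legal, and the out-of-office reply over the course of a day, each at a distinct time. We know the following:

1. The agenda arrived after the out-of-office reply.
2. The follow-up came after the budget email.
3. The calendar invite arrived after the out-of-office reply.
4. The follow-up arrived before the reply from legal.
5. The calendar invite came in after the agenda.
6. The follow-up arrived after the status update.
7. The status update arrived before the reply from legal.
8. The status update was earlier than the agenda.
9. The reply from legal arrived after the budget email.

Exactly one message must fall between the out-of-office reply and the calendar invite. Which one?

the agenda

Tracing the constraints gives the out-of-office reply → the agenda → the calendar invite, so the agenda sits after the out-of-office reply and before the calendar invite.
No other message is forced both after the out-of-office reply and before the calendar invite.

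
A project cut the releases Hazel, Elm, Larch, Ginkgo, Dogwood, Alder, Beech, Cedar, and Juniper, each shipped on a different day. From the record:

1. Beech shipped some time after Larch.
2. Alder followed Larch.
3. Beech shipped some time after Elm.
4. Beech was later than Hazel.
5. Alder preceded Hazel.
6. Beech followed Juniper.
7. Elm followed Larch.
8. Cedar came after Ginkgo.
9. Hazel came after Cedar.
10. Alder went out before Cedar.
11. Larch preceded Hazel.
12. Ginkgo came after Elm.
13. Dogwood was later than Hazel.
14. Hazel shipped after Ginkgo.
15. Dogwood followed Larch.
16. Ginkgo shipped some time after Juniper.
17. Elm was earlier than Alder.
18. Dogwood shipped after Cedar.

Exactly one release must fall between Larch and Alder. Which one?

Elm

Tracing the constraints gives Larch → Elm → Alder, so Elm sits after Larch and before Alder.
No other release is forced both after Larch and before Alder.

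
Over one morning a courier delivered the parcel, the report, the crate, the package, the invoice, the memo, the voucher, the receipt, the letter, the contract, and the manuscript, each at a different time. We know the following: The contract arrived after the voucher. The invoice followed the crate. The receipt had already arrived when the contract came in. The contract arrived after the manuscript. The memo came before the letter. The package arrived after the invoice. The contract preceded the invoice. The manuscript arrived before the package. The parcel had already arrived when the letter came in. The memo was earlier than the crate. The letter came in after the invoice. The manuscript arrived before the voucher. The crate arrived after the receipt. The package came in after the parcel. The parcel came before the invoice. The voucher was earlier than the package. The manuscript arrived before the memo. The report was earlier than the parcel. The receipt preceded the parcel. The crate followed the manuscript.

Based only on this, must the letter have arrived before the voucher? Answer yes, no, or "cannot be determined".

Tracing the constraints gives the voucher → the contract → the invoice → the letter, so the voucher must come before the letter.
That means the letter cannot be before the voucher.

no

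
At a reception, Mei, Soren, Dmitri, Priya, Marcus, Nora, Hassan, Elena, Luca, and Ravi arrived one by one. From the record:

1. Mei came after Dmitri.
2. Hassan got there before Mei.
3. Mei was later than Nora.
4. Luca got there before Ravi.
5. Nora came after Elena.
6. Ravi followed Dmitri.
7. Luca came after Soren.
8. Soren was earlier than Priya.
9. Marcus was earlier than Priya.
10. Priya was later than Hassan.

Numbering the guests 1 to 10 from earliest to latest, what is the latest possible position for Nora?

Nora must come before Mei — 1 guest forced after them.
Everything else can be placed before Nora in some valid order, so Nora can sit as late as position 10 − 1 = 9.

9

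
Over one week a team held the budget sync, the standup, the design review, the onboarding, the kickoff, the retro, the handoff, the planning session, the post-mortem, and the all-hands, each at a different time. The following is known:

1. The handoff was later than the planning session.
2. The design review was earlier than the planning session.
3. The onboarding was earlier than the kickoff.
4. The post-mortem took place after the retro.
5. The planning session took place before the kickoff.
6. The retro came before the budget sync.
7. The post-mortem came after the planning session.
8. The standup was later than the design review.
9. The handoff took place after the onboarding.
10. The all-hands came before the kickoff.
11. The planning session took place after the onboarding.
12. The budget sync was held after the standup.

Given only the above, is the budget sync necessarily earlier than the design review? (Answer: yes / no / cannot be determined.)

no

Tracing the constraints gives the design review → the standup → the budget sync, so the design review must come before the budget sync.
That means the budget sync cannot be before the design review.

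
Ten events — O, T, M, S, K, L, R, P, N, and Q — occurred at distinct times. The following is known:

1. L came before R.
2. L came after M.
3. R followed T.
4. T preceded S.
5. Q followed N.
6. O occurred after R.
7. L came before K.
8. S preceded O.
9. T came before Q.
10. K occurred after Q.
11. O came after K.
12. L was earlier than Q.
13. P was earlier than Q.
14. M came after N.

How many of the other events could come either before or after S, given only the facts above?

Forced before S: T; forced after S: O.
That leaves K, L, M, N, P, Q, and R with no forced order relative to S — 7.

7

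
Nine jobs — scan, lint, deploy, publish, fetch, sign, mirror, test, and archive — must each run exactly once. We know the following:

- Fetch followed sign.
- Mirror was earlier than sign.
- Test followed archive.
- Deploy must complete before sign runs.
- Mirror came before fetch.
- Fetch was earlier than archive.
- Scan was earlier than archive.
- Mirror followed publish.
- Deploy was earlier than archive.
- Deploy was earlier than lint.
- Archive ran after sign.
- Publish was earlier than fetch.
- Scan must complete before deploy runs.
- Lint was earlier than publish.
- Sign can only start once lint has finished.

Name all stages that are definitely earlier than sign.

Directly stated before sign: deploy, lint, and mirror.
Publish reaches sign via publish → mirror → sign.
Scan reaches sign via scan → deploy → sign.
No chain forces fetch (or any of the others) ahead of sign.

deploy, lint, mirror, publish, scan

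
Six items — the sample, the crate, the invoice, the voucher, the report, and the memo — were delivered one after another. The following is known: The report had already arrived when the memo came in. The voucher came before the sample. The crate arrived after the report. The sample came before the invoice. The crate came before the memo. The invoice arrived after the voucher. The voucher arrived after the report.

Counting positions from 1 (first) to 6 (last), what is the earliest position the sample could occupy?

The report and the voucher must both come before the sample — 2 forced predecessors.
Nothing else is forced ahead of the sample, so its earliest slot is position 2 + 1 = 3.

3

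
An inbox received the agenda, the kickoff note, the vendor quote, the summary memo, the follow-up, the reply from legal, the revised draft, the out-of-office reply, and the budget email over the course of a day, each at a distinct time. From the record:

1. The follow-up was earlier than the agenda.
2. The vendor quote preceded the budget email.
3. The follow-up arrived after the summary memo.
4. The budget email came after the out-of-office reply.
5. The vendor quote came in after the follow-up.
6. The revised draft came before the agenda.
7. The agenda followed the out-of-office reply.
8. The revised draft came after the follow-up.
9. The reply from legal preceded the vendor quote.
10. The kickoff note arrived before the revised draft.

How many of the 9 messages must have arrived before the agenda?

5

Directly stated before the agenda: the follow-up, the out-of-office reply, and the revised draft.
The kickoff note reaches the agenda via the kickoff note → the revised draft → the agenda.
The summary memo reaches the agenda via the summary memo → the follow-up → the agenda.
No chain forces the vendor quote (or any of the others) ahead of the agenda.
That's the follow-up, the kickoff note, the out-of-office reply, the revised draft, and the summary memo — 5 in all.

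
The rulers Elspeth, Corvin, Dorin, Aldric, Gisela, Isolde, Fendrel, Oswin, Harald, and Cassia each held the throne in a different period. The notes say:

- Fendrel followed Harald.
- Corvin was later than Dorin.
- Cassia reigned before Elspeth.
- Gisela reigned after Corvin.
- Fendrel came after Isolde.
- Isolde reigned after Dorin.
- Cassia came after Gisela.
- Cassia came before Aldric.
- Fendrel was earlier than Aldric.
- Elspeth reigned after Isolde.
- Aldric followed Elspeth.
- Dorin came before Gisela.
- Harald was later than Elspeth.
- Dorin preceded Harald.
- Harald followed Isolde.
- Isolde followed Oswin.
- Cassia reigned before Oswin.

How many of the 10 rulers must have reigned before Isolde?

Directly stated before Isolde: Dorin and Oswin.
Cassia reaches Isolde via Cassia → Oswin → Isolde.
Corvin reaches Isolde via Corvin → Gisela → Cassia → Oswin → Isolde.
Gisela reaches Isolde via Gisela → Cassia → Oswin → Isolde.
No chain forces Aldric (or any of the others) ahead of Isolde.
That's Cassia, Corvin, Dorin, Gisela, and Oswin — 5 in all.

5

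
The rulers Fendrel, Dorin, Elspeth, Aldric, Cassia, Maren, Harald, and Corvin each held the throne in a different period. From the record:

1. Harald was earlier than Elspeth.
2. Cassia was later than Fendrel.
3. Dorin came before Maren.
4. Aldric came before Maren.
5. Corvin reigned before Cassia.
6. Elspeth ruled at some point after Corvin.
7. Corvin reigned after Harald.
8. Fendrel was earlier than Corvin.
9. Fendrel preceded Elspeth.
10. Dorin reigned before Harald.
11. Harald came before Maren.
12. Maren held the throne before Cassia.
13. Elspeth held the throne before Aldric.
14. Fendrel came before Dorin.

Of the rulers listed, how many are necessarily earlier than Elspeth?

Directly stated before Elspeth: Corvin, Fendrel, and Harald.
Dorin reaches Elspeth via Dorin → Harald → Elspeth.
That's Corvin, Dorin, Fendrel, and Harald — 4 in all.

4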